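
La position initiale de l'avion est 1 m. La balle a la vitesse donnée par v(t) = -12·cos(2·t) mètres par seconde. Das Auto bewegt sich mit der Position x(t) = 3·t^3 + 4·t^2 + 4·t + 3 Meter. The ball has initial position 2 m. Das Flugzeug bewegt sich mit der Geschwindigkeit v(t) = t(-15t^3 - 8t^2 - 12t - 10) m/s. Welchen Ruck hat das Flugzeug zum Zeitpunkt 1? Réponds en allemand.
Wir müssen unsere Gleichung für die Geschwindigkeit v(t) = t·(-15·t^3 - 8·t^2 - 12·t - 10) 2-mal ableiten. Mit d/dt von v(t) finden wir a(t) = -15·t^3 - 8·t^2 + t·(-45·t^2 - 16·t - 12) - 12·t - 10. Mit d/dt von a(t) finden wir j(t) = -90·t^2 + t·(-90·t - 16) - 32·t - 24. Aus der Gleichung für den Ruck j(t) = -90·t^2 + t·(-90·t - 16) - 32·t - 24, setzen wir t = 1 ein und erhalten j = -252.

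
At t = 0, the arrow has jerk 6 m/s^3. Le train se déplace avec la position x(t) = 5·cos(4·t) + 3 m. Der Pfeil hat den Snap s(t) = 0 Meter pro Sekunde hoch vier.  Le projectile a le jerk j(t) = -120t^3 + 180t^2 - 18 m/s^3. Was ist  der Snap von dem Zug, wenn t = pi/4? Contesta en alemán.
Ausgehend von der Position x(t) = 5·cos(4·t) + 3, nehmen wir 4 Ableitungen. Mit d/dt von x(t) finden wir v(t) = -20·sin(4·t). Durch Ableiten von der Geschwindigkeit erhalten wir die Beschleunigung: a(t) = -80·cos(4·t). Durch Ableiten von der Beschleunigung erhalten wir den Ruck: j(t) = 320·sin(4·t). Die Ableitung von dem Ruck ergibt den Snap: s(t) = 1280·cos(4·t). Wir haben den Snap s(t) = 1280·cos(4·t). Durch Einsetzen von t = pi/4: s(pi/4) = -1280.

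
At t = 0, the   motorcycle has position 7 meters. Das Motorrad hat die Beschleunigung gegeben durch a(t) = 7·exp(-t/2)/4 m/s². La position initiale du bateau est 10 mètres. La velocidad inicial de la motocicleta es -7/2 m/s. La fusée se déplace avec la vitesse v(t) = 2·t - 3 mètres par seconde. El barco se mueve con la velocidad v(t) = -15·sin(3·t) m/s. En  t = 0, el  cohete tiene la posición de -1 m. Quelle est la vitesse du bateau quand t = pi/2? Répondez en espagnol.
De la ecuación de la velocidad v(t) = -15·sin(3·t), sustituimos t = pi/2 para obtener v = 15.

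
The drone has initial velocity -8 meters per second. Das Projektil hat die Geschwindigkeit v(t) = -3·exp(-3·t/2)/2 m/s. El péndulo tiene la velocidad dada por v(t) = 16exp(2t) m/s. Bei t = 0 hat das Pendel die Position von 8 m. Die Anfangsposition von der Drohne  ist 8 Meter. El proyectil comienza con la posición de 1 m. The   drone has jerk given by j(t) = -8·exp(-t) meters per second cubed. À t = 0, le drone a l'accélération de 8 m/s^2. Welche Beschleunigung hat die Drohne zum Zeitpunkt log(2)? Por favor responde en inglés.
We need to integrate our jerk equation j(t) = -8·exp(-t) 1 time. Taking ∫j(t)dt and applying a(0) = 8, we find a(t) = 8·exp(-t). We have acceleration a(t) = 8·exp(-t). Substituting t = log(2): a(log(2)) = 4.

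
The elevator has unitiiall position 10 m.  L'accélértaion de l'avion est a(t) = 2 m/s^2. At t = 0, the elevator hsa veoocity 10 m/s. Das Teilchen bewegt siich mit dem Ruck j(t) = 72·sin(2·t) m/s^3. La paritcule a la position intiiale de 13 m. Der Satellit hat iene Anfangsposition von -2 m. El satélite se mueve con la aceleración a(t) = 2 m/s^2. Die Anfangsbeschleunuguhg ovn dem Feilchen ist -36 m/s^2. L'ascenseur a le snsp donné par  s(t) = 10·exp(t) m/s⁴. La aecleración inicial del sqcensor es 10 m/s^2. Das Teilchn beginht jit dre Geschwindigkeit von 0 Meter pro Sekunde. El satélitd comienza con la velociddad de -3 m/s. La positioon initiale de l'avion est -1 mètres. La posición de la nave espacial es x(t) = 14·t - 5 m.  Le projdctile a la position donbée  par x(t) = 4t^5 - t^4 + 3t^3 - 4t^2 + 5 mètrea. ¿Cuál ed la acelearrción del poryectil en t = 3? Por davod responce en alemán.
Um dies zu lösen, müssen wir 2 Ableitungen unserer Gleichung für die Position x(t) = 4·t^5 - t^4 + 3·t^3 - 4·t^2 + 5 nehmen. Die Ableitung von der Position ergibt die Geschwindigkeit: v(t) = 20·t^4 - 4·t^3 + 9·t^2 - 8·t. Mit d/dt von v(t) finden wir a(t) = 80·t^3 - 12·t^2 + 18·t - 8. Aus der Gleichung für die Beschleunigung a(t) = 80·t^3 - 12·t^2 + 18·t - 8, setzen wir t = 3 ein und erhalten a = 2098.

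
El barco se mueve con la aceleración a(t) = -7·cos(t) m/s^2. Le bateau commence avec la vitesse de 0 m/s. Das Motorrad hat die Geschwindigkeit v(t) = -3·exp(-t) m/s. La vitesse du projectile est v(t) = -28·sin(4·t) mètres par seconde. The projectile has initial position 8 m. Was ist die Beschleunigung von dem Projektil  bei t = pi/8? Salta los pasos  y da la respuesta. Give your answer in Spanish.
La aceleración en t = pi/8 es a = 0.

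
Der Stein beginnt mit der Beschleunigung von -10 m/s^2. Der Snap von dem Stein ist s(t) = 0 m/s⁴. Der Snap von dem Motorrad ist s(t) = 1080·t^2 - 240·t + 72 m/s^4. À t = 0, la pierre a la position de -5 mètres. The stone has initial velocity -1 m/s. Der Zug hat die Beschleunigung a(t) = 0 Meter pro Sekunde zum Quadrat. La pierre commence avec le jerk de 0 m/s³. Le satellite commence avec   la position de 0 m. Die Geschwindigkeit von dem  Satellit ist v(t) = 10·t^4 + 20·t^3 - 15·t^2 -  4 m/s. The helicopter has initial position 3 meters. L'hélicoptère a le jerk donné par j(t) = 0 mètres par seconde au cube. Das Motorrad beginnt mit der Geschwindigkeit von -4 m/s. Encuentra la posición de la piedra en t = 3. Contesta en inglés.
To solve this, we need to take 4 antiderivatives of our snap equation s(t) = 0. The antiderivative of snap, with j(0) = 0, gives jerk: j(t) = 0. Finding the antiderivative of j(t) and using a(0) = -10: a(t) = -10. Taking ∫a(t)dt and applying v(0) = -1, we find v(t) = -10·t - 1. Taking ∫v(t)dt and applying x(0) = -5, we find x(t) = -5·t^2 - t - 5. We have position x(t) = -5·t^2 - t - 5. Substituting t = 3: x(3) = -53.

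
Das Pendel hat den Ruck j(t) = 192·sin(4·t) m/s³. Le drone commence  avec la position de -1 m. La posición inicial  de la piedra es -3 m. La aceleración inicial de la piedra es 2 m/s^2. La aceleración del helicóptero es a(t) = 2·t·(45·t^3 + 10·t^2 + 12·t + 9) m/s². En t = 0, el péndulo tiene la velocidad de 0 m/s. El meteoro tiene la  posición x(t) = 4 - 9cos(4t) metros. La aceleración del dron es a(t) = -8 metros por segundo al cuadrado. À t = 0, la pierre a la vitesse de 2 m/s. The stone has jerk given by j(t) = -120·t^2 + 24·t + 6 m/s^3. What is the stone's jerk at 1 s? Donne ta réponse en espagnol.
Tenemos la sacudida j(t) = -120·t^2 + 24·t + 6. Sustituyendo t = 1: j(1) = -90.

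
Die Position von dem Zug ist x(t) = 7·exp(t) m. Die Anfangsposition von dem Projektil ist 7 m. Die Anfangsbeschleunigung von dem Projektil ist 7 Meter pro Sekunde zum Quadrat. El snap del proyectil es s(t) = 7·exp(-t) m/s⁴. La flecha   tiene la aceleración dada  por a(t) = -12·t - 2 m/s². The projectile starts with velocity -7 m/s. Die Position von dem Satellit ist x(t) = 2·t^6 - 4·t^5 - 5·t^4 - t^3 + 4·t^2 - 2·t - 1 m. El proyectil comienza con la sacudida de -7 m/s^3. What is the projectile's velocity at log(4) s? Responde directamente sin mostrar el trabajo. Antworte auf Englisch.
At t = log(4), v = -7/4.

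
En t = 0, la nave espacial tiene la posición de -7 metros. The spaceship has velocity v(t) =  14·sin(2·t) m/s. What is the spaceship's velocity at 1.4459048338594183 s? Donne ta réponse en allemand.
Wir haben die Geschwindigkeit v(t) = 14·sin(2·t). Durch Einsetzen von t = 1.4459048338594183: v(1.4459048338594183) = 3.46071160043134.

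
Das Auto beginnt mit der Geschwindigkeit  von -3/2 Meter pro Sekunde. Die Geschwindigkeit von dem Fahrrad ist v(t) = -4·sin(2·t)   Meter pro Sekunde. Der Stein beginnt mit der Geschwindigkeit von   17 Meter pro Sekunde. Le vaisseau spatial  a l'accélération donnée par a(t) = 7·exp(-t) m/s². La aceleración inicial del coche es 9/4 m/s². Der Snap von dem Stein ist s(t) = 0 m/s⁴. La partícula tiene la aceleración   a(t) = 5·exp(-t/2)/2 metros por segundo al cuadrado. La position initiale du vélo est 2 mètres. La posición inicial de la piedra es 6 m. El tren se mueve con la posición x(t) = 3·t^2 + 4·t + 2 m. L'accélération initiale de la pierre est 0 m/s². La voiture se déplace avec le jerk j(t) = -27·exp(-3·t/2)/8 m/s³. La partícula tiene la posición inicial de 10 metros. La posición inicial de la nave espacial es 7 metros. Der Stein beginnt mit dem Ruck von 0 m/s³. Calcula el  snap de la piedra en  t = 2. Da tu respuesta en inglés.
Using s(t) = 0 and substituting t = 2, we find s = 0.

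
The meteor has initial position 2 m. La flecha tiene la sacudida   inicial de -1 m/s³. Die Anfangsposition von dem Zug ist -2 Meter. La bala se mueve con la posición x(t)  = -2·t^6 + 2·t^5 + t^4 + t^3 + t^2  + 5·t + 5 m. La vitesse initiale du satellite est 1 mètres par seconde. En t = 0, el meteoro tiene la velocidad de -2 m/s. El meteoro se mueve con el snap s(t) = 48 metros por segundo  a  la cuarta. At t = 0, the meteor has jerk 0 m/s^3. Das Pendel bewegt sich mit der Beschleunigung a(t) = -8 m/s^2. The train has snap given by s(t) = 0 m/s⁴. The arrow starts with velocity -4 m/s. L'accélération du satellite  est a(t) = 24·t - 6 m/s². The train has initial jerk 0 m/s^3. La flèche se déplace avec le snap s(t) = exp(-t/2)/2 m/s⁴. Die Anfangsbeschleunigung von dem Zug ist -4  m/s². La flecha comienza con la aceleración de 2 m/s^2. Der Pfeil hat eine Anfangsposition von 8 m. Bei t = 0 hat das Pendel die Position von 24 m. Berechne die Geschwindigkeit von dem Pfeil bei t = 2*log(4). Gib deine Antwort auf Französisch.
En partant du snap s(t) = exp(-t/2)/2, nous prenons 3 primitives. En intégrant le snap et en utilisant la condition initiale j(0) = -1, nous obtenons j(t) = -exp(-t/2). En prenant ∫j(t)dt et en appliquant a(0) = 2, nous trouvons a(t) = 2·exp(-t/2). En prenant ∫a(t)dt et en appliquant v(0) = -4, nous trouvons v(t) = -4·exp(-t/2). De l'équation de la vitesse v(t) = -4·exp(-t/2), nous substituons t = 2*log(4) pour obtenir v = -1.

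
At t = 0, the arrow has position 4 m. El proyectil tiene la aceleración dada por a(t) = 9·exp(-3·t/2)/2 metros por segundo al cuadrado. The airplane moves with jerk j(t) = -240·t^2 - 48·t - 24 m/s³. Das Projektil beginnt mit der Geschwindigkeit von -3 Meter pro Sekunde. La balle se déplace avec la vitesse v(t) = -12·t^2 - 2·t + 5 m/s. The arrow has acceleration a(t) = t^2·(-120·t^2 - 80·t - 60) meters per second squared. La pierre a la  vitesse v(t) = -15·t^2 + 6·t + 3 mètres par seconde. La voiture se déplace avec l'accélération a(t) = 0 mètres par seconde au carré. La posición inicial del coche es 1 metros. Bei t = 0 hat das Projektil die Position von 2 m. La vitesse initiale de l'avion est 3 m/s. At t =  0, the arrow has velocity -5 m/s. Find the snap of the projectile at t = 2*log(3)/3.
We must differentiate our acceleration equation a(t) = 9·exp(-3·t/2)/2 2 times. Differentiating acceleration, we get jerk: j(t) = -27·exp(-3·t/2)/4. The derivative of jerk gives snap: s(t) = 81·exp(-3·t/2)/8. We have snap s(t) = 81·exp(-3·t/2)/8. Substituting t = 2*log(3)/3: s(2*log(3)/3) = 27/8.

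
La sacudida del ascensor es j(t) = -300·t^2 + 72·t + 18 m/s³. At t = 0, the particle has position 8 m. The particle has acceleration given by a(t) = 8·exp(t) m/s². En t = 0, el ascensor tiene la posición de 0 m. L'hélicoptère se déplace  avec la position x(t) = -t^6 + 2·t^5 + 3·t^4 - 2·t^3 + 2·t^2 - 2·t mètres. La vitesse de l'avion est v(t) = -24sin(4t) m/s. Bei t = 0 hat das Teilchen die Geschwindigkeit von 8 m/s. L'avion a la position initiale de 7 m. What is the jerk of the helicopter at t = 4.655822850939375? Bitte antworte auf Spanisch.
Partiendo de la posición x(t) = -t^6 + 2·t^5 + 3·t^4 - 2·t^3 + 2·t^2 - 2·t, tomamos 3 derivadas. Derivando la posición, obtenemos la velocidad: v(t) = -6·t^5 + 10·t^4 + 12·t^3 - 6·t^2 + 4·t - 2. Derivando la velocidad, obtenemos la aceleración: a(t) = -30·t^4 + 40·t^3 + 36·t^2 - 12·t + 4. Tomando d/dt de a(t), encontramos j(t) = -120·t^3 + 120·t^2 + 72·t - 12. Tenemos la sacudida j(t) = -120·t^3 + 120·t^2 + 72·t - 12. Sustituyendo t = 4.655822850939375: j(4.655822850939375) = -9186.31582006409.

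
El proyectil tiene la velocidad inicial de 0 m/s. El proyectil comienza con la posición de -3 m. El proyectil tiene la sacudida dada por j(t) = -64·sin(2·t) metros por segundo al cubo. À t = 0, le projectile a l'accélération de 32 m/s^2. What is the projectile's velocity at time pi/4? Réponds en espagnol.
Para resolver esto, necesitamos tomar 2 antiderivadas de nuestra ecuación de la sacudida j(t) = -64·sin(2·t). La antiderivada de la sacudida, con a(0) = 32, da la aceleración: a(t) = 32·cos(2·t). Integrando la aceleración y usando la condición inicial v(0) = 0, obtenemos v(t) = 16·sin(2·t). De la ecuación de la velocidad v(t) = 16·sin(2·t), sustituimos t = pi/4 para obtener v = 16.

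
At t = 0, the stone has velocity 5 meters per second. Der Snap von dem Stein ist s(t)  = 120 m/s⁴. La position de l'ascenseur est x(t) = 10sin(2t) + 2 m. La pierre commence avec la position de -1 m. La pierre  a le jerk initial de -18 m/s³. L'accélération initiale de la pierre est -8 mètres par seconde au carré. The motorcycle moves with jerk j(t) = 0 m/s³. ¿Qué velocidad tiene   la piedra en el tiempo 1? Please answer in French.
En partant du snap s(t) = 120, nous prenons 3 primitives. En intégrant le snap et en utilisant la condition initiale j(0) = -18, nous obtenons j(t) = 120·t - 18. En intégrant le jerk et en utilisant la condition initiale a(0) = -8, nous obtenons a(t) = 60·t^2 - 18·t - 8. En intégrant l'accélération et en utilisant la condition initiale v(0) = 5, nous obtenons v(t) = 20·t^3 - 9·t^2 - 8·t + 5. En utilisant v(t) = 20·t^3 - 9·t^2 - 8·t + 5 et en substituant t = 1, nous trouvons v = 8.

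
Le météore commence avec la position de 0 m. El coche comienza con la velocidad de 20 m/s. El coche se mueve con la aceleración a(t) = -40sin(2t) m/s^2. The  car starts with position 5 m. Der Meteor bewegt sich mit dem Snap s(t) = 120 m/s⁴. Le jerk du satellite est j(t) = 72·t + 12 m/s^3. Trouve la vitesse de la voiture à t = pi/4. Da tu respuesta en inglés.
To solve this, we need to take 1 antiderivative of our acceleration equation a(t) = -40·sin(2·t). The antiderivative of acceleration, with v(0) = 20, gives velocity: v(t) = 20·cos(2·t). From the given velocity equation v(t) = 20·cos(2·t), we substitute t = pi/4 to get v = 0.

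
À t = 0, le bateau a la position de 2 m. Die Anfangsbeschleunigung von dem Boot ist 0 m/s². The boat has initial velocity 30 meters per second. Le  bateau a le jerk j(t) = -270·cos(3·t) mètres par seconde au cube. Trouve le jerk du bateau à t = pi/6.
Nous avons le jerk j(t) = -270·cos(3·t). En substituant t = pi/6: j(pi/6) = 0.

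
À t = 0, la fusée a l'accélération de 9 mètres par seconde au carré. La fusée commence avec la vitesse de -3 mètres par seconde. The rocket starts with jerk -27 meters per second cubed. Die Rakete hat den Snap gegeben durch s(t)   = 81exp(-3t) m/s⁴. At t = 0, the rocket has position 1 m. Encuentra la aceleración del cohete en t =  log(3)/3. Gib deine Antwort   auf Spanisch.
Para resolver esto, necesitamos tomar 2 integrales de nuestra ecuación del snap s(t) = 81·exp(-3·t). La antiderivada del snap es la sacudida. Usando j(0) = -27, obtenemos j(t) = -27·exp(-3·t). La antiderivada de la sacudida es la aceleración. Usando a(0) = 9, obtenemos a(t) = 9·exp(-3·t). Usando a(t) = 9·exp(-3·t) y sustituyendo t = log(3)/3, encontramos a = 3.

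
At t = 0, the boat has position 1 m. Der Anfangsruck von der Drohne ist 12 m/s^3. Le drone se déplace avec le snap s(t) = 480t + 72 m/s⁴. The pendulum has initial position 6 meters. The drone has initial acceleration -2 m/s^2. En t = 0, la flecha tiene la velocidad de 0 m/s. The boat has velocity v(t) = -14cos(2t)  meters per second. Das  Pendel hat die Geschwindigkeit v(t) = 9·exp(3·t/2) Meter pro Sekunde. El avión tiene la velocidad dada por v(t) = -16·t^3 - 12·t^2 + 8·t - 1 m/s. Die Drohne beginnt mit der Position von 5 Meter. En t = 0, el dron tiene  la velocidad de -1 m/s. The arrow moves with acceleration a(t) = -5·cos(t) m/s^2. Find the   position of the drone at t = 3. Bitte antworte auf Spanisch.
Debemos encontrar la integral de nuestra ecuación del snap s(t) = 480·t + 72 4 veces. La antiderivada del snap es la sacudida. Usando j(0) = 12, obtenemos j(t) = 240·t^2 + 72·t + 12. Tomando ∫j(t)dt y aplicando a(0) = -2, encontramos a(t) = 80·t^3 + 36·t^2 + 12·t - 2. Tomando ∫a(t)dt y aplicando v(0) = -1, encontramos v(t) = 20·t^4 + 12·t^3 + 6·t^2 - 2·t - 1. La antiderivada de la velocidad, con x(0) = 5, da la posición: x(t) = 4·t^5 + 3·t^4 + 2·t^3 - t^2 - t + 5. Tenemos la posición x(t) = 4·t^5 + 3·t^4 + 2·t^3 - t^2 - t + 5. Sustituyendo t = 3: x(3) = 1262.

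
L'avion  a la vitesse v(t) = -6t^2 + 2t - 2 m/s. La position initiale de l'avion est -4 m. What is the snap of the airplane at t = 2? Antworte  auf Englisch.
We must differentiate our velocity equation v(t) = -6·t^2 + 2·t - 2 3 times. Differentiating velocity, we get acceleration: a(t) = 2 - 12·t. Taking d/dt of a(t), we find j(t) = -12. Differentiating jerk, we get snap: s(t) = 0. From the given snap equation s(t) = 0, we substitute t = 2 to get s = 0.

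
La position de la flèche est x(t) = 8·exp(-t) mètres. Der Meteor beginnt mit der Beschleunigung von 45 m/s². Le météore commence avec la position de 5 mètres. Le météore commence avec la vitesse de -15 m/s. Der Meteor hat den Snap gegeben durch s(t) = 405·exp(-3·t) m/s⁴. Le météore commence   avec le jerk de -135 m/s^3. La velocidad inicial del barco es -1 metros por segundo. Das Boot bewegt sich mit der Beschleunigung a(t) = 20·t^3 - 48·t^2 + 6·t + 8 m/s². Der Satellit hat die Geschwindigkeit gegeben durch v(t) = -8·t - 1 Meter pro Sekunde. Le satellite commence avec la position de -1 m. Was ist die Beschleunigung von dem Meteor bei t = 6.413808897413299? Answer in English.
To find the answer, we compute 2 integrals of s(t) = 405·exp(-3·t). The integral of snap is jerk. Using j(0) = -135, we get j(t) = -135·exp(-3·t). Integrating jerk and using the initial condition a(0) = 45, we get a(t) = 45·exp(-3·t). From the given acceleration equation a(t) = 45·exp(-3·t), we substitute t = 6.413808897413299 to get a = 1.98046456998176E-7.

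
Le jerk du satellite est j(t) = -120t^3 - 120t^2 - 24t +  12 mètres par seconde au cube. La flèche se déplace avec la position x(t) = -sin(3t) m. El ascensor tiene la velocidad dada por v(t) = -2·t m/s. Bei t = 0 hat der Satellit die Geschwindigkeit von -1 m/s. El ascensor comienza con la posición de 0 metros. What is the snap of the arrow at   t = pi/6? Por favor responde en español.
Para resolver esto, necesitamos tomar 4 derivadas de nuestra ecuación de la posición x(t) = -sin(3·t). La derivada de la posición da la velocidad: v(t) = -3·cos(3·t). La derivada de la velocidad da la aceleración: a(t) = 9·sin(3·t). Tomando d/dt de a(t), encontramos j(t) = 27·cos(3·t). Derivando la sacudida, obtenemos el snap: s(t) = -81·sin(3·t). Tenemos el snap s(t) = -81·sin(3·t). Sustituyendo t = pi/6: s(pi/6) = -81.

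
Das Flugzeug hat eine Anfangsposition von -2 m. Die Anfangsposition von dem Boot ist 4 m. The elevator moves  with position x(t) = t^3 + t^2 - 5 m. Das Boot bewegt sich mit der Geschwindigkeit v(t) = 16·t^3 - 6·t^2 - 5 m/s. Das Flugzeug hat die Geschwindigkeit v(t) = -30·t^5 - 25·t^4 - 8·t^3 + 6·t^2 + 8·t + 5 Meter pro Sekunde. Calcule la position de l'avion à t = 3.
Nous devons trouver la primitive de notre équation de la vitesse v(t) = -30·t^5 - 25·t^4 - 8·t^3 + 6·t^2 + 8·t + 5 1 fois. En intégrant la vitesse et en utilisant la condition initiale x(0) = -2, nous obtenons x(t) = -5·t^6 - 5·t^5 - 2·t^4 + 2·t^3 + 4·t^2 + 5·t - 2. Nous avons la position x(t) = -5·t^6 - 5·t^5 - 2·t^4 + 2·t^3 + 4·t^2 + 5·t - 2. En substituant t = 3: x(3) = -4919.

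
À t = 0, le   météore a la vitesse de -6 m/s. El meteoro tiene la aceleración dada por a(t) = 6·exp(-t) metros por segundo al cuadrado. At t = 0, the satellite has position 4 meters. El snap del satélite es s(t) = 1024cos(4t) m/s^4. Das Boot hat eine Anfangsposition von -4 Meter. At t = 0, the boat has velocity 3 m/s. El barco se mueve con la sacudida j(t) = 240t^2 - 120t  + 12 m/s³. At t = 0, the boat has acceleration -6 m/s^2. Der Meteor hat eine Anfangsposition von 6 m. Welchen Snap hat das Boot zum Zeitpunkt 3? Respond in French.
En partant du jerk j(t) = 240·t^2 - 120·t + 12, nous prenons 1 dérivée. La dérivée du jerk donne le snap: s(t) = 480·t - 120. Nous avons le snap s(t) = 480·t - 120. En substituant t = 3: s(3) = 1320.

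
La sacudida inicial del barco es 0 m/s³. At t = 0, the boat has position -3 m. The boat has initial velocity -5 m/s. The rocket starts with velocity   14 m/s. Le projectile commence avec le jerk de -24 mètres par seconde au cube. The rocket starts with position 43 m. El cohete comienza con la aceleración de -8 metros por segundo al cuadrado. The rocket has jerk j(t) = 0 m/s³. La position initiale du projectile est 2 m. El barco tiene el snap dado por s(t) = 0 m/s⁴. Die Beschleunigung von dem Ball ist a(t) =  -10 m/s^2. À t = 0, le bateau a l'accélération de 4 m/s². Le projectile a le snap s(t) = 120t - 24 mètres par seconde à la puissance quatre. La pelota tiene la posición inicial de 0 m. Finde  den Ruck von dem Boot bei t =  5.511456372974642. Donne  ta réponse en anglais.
We need to integrate our snap equation s(t) = 0 1 time. Finding the antiderivative of s(t) and using j(0) = 0: j(t) = 0. From the given jerk equation j(t) = 0, we substitute t = 5.511456372974642 to get j = 0.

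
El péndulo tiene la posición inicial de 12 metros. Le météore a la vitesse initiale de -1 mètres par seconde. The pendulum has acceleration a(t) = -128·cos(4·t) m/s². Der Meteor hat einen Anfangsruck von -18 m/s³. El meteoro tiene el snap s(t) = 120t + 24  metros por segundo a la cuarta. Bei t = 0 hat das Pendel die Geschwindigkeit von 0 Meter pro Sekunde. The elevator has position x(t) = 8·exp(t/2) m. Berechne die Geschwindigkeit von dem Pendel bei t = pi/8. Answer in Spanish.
Debemos encontrar la integral de nuestra ecuación de la aceleración a(t) = -128·cos(4·t) 1 vez. Tomando ∫a(t)dt y aplicando v(0) = 0, encontramos v(t) = -32·sin(4·t). Tenemos la velocidad v(t) = -32·sin(4·t). Sustituyendo t = pi/8: v(pi/8) = -32.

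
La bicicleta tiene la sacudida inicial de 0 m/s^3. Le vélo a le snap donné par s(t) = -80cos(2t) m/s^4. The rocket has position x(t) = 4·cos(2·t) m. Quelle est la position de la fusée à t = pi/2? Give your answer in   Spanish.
De la ecuación de la posición x(t) = 4·cos(2·t), sustituimos t = pi/2 para obtener x = -4.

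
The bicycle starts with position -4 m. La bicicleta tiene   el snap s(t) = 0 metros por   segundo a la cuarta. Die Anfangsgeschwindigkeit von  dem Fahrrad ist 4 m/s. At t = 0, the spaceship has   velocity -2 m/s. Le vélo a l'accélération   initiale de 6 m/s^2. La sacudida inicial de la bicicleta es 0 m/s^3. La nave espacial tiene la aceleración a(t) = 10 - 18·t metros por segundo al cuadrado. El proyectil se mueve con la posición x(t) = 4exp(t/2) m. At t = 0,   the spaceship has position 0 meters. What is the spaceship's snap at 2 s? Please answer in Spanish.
Para resolver esto, necesitamos tomar 2 derivadas de nuestra ecuación de la aceleración a(t) = 10 - 18·t. Tomando d/dt de a(t), encontramos j(t) = -18. La derivada de la sacudida da el snap: s(t) = 0. Tenemos el snap s(t) = 0. Sustituyendo t = 2: s(2) = 0.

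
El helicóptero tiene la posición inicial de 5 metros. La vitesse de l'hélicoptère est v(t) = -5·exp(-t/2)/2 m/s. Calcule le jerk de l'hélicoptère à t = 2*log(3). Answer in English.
We must differentiate our velocity equation v(t) = -5·exp(-t/2)/2 2 times. Taking d/dt of v(t), we find a(t) = 5·exp(-t/2)/4. Differentiating acceleration, we get jerk: j(t) = -5·exp(-t/2)/8. Using j(t) = -5·exp(-t/2)/8 and substituting t = 2*log(3), we find j = -5/24.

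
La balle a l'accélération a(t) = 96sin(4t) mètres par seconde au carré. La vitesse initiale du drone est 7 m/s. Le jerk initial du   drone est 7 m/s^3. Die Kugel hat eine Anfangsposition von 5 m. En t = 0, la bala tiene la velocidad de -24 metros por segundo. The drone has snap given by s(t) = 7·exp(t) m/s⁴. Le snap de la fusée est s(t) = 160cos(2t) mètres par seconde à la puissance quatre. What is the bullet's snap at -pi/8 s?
Starting from acceleration a(t) = 96·sin(4·t), we take 2 derivatives. Taking d/dt of a(t), we find j(t) = 384·cos(4·t). Taking d/dt of j(t), we find s(t) = -1536·sin(4·t). We have snap s(t) = -1536·sin(4·t). Substituting t = -pi/8: s(-pi/8) = 1536.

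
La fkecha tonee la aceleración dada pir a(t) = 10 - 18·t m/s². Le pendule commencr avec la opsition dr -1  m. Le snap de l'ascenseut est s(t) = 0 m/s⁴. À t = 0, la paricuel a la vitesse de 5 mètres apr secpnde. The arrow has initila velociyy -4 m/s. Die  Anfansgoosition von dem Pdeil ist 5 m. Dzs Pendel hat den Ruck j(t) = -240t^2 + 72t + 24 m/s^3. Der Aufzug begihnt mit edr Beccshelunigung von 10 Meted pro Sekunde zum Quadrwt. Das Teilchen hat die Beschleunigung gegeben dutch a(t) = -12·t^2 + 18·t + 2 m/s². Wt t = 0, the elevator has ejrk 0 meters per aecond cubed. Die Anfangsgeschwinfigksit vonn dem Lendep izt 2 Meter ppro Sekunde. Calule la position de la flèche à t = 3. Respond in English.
Starting from acceleration a(t) = 10 - 18·t, we take 2 integrals. The integral of acceleration is velocity. Using v(0) = -4, we get v(t) = -9·t^2 + 10·t - 4. Finding the antiderivative of v(t) and using x(0) = 5: x(t) = -3·t^3 + 5·t^2 - 4·t + 5. Using x(t) = -3·t^3 + 5·t^2 - 4·t + 5 and substituting t = 3, we find x = -43.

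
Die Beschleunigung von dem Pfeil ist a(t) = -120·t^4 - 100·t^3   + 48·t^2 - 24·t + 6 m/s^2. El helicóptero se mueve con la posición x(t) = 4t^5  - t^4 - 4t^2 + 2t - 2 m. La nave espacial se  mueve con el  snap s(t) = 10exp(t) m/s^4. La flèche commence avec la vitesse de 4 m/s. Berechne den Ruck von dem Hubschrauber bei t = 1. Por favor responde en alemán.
Wir müssen unsere Gleichung für die Position x(t) = 4·t^5 - t^4 - 4·t^2 + 2·t - 2 3-mal ableiten. Die Ableitung von der Position ergibt die Geschwindigkeit: v(t) = 20·t^4 - 4·t^3 - 8·t + 2. Durch Ableiten von der Geschwindigkeit erhalten wir die Beschleunigung: a(t) = 80·t^3 - 12·t^2 - 8. Mit d/dt von a(t) finden wir j(t) = 240·t^2 - 24·t. Mit j(t) = 240·t^2 - 24·t und Einsetzen von t = 1, finden wir j = 216.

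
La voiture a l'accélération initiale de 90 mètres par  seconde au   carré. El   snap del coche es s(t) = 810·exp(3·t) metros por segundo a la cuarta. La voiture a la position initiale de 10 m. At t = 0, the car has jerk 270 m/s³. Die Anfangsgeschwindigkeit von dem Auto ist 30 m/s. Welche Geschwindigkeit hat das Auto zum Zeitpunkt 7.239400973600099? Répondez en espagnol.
Debemos encontrar la antiderivada de nuestra ecuación del snap s(t) = 810·exp(3·t) 3 veces. La integral del snap es la sacudida. Usando j(0) = 270, obtenemos j(t) = 270·exp(3·t). La antiderivada de la sacudida es la aceleración. Usando a(0) = 90, obtenemos a(t) = 90·exp(3·t). Tomando ∫a(t)dt y aplicando v(0) = 30, encontramos v(t) = 30·exp(3·t). Tenemos la velocidad v(t) = 30·exp(3·t). Sustituyendo t = 7.239400973600099: v(7.239400973600099) = 81136625274.0220.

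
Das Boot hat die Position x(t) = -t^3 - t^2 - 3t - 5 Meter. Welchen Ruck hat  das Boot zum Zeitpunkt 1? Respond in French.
En partant de la position x(t) = -t^3 - t^2 - 3·t - 5, nous prenons 3 dérivées. En dérivant la position, nous obtenons la vitesse: v(t) = -3·t^2 - 2·t - 3. En dérivant la vitesse, nous obtenons l'accélération: a(t) = -6·t - 2. En prenant d/dt de a(t), nous trouvons j(t) = -6. Nous avons le jerk j(t) = -6. En substituant t = 1: j(1) = -6.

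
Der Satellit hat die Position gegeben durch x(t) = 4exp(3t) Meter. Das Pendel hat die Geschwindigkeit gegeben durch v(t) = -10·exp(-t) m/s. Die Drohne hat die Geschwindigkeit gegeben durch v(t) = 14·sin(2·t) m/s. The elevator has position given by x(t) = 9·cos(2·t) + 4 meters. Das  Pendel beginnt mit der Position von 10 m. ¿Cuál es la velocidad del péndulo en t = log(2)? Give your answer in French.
En utilisant v(t) = -10·exp(-t) et en substituant t = log(2), nous trouvons v = -5.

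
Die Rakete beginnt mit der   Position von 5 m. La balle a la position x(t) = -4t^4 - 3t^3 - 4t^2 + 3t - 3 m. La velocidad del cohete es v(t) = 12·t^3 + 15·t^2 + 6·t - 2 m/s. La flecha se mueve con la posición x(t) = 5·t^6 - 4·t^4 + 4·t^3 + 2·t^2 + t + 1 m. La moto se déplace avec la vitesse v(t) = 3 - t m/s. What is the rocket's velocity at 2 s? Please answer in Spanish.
Usando v(t) = 12·t^3 + 15·t^2 + 6·t - 2 y sustituyendo t = 2, encontramos v = 166.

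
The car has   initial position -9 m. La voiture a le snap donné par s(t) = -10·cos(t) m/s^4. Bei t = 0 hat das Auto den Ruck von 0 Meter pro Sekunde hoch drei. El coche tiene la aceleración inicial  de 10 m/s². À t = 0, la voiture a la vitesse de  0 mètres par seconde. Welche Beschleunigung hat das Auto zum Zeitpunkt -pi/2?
Um dies zu lösen, müssen wir 2 Stammfunktionen unserer Gleichung für den Snap s(t) = -10·cos(t) finden. Die Stammfunktion von dem Snap ist der Ruck. Mit j(0) = 0 erhalten wir j(t) = -10·sin(t). Die Stammfunktion von dem Ruck ist die Beschleunigung. Mit a(0) = 10 erhalten wir a(t) = 10·cos(t). Mit a(t) = 10·cos(t) und Einsetzen von t = -pi/2, finden wir a = 0.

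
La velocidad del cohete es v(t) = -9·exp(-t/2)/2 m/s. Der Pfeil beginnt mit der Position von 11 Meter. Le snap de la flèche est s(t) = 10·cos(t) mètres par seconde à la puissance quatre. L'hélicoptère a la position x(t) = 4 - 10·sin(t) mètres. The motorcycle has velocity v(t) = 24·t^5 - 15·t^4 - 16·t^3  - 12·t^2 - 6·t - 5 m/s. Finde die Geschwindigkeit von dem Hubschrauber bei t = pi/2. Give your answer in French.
Nous devons dériver notre équation de la position x(t) = 4 - 10·sin(t) 1 fois. En dérivant la position, nous obtenons la vitesse: v(t) = -10·cos(t). Nous avons la vitesse v(t) = -10·cos(t). En substituant t = pi/2: v(pi/2) = 0.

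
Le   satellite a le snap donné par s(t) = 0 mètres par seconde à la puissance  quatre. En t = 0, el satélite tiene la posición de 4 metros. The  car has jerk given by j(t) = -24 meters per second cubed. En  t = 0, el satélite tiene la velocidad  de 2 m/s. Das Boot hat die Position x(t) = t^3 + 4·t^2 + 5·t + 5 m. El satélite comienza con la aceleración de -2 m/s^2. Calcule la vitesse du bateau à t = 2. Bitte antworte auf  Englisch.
To solve this, we need to take 1 derivative of our position equation x(t) = t^3 + 4·t^2 + 5·t + 5. Taking d/dt of x(t), we find v(t) = 3·t^2 + 8·t + 5. Using v(t) = 3·t^2 + 8·t + 5 and substituting t = 2, we find v = 33.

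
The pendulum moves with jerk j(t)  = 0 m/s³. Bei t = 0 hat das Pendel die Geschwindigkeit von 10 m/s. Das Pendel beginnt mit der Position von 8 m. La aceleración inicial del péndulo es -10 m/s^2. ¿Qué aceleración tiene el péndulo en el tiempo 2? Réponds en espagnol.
Debemos encontrar la integral de nuestra ecuación de la sacudida j(t) = 0 1 vez. La antiderivada de la sacudida, con a(0) = -10, da la aceleración: a(t) = -10. De la ecuación de la aceleración a(t) = -10, sustituimos t = 2 para obtener a = -10.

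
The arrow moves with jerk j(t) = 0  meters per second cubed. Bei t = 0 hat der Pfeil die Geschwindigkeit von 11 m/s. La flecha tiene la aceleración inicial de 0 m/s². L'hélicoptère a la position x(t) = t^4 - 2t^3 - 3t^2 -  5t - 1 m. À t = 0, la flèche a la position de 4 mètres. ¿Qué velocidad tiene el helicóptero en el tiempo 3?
Partiendo de la posición x(t) = t^4 - 2·t^3 - 3·t^2 - 5·t - 1, tomamos 1 derivada. Tomando d/dt de x(t), encontramos v(t) = 4·t^3 - 6·t^2 - 6·t - 5. Tenemos la velocidad v(t) = 4·t^3 - 6·t^2 - 6·t - 5. Sustituyendo t = 3: v(3) = 31.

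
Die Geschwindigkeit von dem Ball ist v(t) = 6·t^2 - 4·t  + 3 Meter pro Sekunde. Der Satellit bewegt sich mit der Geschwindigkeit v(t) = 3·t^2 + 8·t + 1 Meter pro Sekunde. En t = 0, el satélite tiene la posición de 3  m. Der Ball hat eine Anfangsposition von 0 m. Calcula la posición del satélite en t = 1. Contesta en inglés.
We must find the integral of our velocity equation v(t) = 3·t^2 + 8·t + 1 1 time. The antiderivative of velocity is position. Using x(0) = 3, we get x(t) = t^3 + 4·t^2 + t + 3. Using x(t) = t^3 + 4·t^2 + t + 3 and substituting t = 1, we find x = 9.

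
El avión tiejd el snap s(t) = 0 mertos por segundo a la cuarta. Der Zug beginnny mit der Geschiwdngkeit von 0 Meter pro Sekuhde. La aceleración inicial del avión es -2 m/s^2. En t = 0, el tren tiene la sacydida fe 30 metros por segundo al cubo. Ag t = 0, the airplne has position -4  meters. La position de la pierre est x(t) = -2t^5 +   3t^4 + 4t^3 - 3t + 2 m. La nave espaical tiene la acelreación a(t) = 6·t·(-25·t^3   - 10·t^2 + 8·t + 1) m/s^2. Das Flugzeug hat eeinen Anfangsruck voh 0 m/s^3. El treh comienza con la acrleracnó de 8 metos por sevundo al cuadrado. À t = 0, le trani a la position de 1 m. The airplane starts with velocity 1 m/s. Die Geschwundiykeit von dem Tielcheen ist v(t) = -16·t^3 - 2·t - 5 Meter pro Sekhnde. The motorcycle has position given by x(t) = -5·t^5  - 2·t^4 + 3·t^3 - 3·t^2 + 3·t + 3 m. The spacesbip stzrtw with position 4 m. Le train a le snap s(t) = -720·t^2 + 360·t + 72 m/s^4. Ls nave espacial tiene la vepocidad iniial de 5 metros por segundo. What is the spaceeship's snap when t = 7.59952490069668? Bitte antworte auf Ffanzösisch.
En partant de l'accélération a(t) = 6·t·(-25·t^3 - 10·t^2 + 8·t + 1), nous prenons 2 dérivées. En dérivant l'accélération, nous obtenons le jerk: j(t) = -150·t^3 - 60·t^2 + 6·t·(-75·t^2 - 20·t + 8) + 48·t + 6. La dérivée du jerk donne le snap: s(t) = -900·t^2 + 6·t·(-150·t - 20) - 240·t + 96. Nous avons le snap s(t) = -900·t^2 + 6·t·(-150·t - 20) - 240·t + 96. En substituant t = 7.59952490069668: s(7.59952490069668) = -106594.830653607.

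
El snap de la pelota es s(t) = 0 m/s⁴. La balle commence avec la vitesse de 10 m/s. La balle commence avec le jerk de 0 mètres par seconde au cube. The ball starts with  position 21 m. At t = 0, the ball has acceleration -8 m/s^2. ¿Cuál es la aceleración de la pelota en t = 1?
Necesitamos integrar nuestra ecuación del snap s(t) = 0 2 veces. La integral del snap es la sacudida. Usando j(0) = 0, obtenemos j(t) = 0. La integral de la sacudida, con a(0) = -8, da la aceleración: a(t) = -8. De la ecuación de la aceleración a(t) = -8, sustituimos t = 1 para obtener a = -8.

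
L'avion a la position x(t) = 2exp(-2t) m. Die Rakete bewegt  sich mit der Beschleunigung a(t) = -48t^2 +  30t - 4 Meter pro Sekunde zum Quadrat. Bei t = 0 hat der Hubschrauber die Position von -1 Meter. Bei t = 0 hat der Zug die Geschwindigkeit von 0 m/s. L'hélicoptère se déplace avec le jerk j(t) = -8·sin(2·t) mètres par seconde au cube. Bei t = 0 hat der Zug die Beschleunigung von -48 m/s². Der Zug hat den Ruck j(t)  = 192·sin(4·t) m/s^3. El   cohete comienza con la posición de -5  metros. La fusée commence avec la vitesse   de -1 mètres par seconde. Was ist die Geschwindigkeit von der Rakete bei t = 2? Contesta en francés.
Nous devons intégrer notre équation de l'accélération a(t) = -48·t^2 + 30·t - 4 1 fois. En intégrant l'accélération et en utilisant la condition initiale v(0) = -1, nous obtenons v(t) = -16·t^3 + 15·t^2 - 4·t - 1. Nous avons la vitesse v(t) = -16·t^3 + 15·t^2 - 4·t - 1. En substituant t = 2: v(2) = -77.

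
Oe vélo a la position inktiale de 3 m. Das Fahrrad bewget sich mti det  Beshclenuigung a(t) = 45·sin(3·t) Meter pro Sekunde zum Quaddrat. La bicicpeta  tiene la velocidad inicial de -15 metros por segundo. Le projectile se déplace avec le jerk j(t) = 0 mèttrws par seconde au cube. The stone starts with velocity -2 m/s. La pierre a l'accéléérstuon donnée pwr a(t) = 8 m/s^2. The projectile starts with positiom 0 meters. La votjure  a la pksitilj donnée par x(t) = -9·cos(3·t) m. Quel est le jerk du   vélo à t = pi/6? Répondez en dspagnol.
Para resolver esto, necesitamos tomar 1 derivada de nuestra ecuación de la aceleración a(t) = 45·sin(3·t). La derivada de la aceleración da la sacudida: j(t) = 135·cos(3·t). De la ecuación de la sacudida j(t) = 135·cos(3·t), sustituimos t = pi/6 para obtener j = 0.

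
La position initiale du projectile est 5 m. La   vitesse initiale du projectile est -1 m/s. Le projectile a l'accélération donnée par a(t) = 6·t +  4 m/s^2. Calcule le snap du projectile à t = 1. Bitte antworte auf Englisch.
To solve this, we need to take 2 derivatives of our acceleration equation a(t) = 6·t + 4. The derivative of acceleration gives jerk: j(t) = 6. The derivative of jerk gives snap: s(t) = 0. Using s(t) = 0 and substituting t = 1, we find s = 0.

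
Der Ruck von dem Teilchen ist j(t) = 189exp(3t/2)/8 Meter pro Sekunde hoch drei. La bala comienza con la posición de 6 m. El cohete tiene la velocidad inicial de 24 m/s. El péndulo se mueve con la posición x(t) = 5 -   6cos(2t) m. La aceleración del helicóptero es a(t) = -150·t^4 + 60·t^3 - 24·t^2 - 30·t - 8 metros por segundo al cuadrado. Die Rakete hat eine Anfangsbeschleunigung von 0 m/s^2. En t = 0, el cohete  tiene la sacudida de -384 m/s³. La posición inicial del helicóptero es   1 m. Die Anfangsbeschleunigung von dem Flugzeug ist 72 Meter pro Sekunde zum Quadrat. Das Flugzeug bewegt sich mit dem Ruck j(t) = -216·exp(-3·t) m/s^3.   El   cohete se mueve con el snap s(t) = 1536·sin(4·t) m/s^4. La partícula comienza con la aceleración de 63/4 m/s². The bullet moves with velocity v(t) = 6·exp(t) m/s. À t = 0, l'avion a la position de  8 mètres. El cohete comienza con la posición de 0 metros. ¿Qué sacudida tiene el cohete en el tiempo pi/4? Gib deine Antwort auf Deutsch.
Wir müssen die Stammfunktion unserer Gleichung für den Snap s(t) = 1536·sin(4·t) 1-mal finden. Mit ∫s(t)dt und Anwendung von j(0) = -384, finden wir j(t) = -384·cos(4·t). Wir haben den Ruck j(t) = -384·cos(4·t). Durch Einsetzen von t = pi/4: j(pi/4) = 384.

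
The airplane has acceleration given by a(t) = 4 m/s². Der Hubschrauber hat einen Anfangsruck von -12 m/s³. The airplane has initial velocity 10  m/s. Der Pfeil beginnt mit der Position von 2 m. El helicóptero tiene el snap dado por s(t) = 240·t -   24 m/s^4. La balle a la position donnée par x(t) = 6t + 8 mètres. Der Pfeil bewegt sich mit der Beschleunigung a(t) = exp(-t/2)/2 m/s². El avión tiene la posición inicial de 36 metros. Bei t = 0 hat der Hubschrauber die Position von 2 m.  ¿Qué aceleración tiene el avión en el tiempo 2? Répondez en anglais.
From the given acceleration equation a(t) = 4, we substitute t = 2 to get a = 4.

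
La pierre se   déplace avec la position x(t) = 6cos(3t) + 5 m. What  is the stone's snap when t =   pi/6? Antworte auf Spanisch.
Debemos derivar nuestra ecuación de la posición x(t) = 6·cos(3·t) + 5 4 veces. Derivando la posición, obtenemos la velocidad: v(t) = -18·sin(3·t). La derivada de la velocidad da la aceleración: a(t) = -54·cos(3·t). Tomando d/dt de a(t), encontramos j(t) = 162·sin(3·t). Tomando d/dt de j(t), encontramos s(t) = 486·cos(3·t). De la ecuación del snap s(t) = 486·cos(3·t), sustituimos t = pi/6 para obtener s = 0.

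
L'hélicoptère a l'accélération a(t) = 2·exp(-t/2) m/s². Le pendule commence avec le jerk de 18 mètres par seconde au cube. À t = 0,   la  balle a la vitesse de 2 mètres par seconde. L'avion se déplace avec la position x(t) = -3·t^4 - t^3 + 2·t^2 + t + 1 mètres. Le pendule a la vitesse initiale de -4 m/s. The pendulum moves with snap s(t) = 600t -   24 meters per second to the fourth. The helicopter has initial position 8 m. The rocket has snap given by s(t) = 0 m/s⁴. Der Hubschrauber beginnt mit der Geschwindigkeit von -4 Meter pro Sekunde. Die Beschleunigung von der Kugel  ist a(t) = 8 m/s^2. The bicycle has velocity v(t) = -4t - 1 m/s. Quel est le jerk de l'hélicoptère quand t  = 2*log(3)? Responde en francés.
Nous devons dériver notre équation de l'accélération a(t) = 2·exp(-t/2) 1 fois. En dérivant l'accélération, nous obtenons le jerk: j(t) = -exp(-t/2). En utilisant j(t) = -exp(-t/2) et en substituant t = 2*log(3), nous trouvons j = -1/3.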